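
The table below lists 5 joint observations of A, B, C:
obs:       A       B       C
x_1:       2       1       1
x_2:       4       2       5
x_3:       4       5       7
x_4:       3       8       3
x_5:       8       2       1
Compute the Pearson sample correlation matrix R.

Step 1 — column means:
  mean(A) = (2 + 4 + 4 + 3 + 8) / 5 = 21/5 = 4.2
  mean(B) = (1 + 2 + 5 + 8 + 2) / 5 = 18/5 = 3.6
  mean(C) = (1 + 5 + 7 + 3 + 1) / 5 = 17/5 = 3.4

Step 2 — sample variances and covariances s[i,j] = (1/(n-1)) · Σ_k (x_{k,i} - mean_i) · (x_{k,j} - mean_j), with n-1 = 4:
  s[A,A] = ((-2.2)·(-2.2) + (-0.2)·(-0.2) + (-0.2)·(-0.2) + (-1.2)·(-1.2) + (3.8)·(3.8)) / 4 = 20.8/4 = 5.2
  s[A,B] = ((-2.2)·(-2.6) + (-0.2)·(-1.6) + (-0.2)·(1.4) + (-1.2)·(4.4) + (3.8)·(-1.6)) / 4 = -5.6/4 = -1.4
  s[A,C] = ((-2.2)·(-2.4) + (-0.2)·(1.6) + (-0.2)·(3.6) + (-1.2)·(-0.4) + (3.8)·(-2.4)) / 4 = -4.4/4 = -1.1
  s[B,B] = ((-2.6)·(-2.6) + (-1.6)·(-1.6) + (1.4)·(1.4) + (4.4)·(4.4) + (-1.6)·(-1.6)) / 4 = 33.2/4 = 8.3
  s[B,C] = ((-2.6)·(-2.4) + (-1.6)·(1.6) + (1.4)·(3.6) + (4.4)·(-0.4) + (-1.6)·(-2.4)) / 4 = 10.8/4 = 2.7
  s[C,C] = ((-2.4)·(-2.4) + (1.6)·(1.6) + (3.6)·(3.6) + (-0.4)·(-0.4) + (-2.4)·(-2.4)) / 4 = 27.2/4 = 6.8
  Sample standard deviations s_i = √(s[i,i]):
  s(A) = √(5.2) = 2.2804
  s(B) = √(8.3) = 2.881
  s(C) = √(6.8) = 2.6077

Step 3 — r_{ij} = s_{ij} / (s_i · s_j):
  r[A,A] = 1 (diagonal).
  r[A,B] = -1.4 / (2.2804 · 2.881) = -1.4 / 6.5696 = -0.2131
  r[A,C] = -1.1 / (2.2804 · 2.6077) = -1.1 / 5.9464 = -0.185
  r[B,B] = 1 (diagonal).
  r[B,C] = 2.7 / (2.881 · 2.6077) = 2.7 / 7.5127 = 0.3594
  r[C,C] = 1 (diagonal).

R is symmetric with unit diagonal. Assembling:

R = [[1, -0.2131, -0.185],
 [-0.2131, 1, 0.3594],
 [-0.185, 0.3594, 1]]


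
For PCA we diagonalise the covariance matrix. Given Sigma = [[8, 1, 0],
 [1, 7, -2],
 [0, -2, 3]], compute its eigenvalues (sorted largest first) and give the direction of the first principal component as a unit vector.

Step 1 — characteristic polynomial p(λ) = det(λI - Sigma) = λ³ - tr·λ² + c_1·λ - det, where tr = trace, c_1 = sum of the principal 2×2 minors, det = det(Sigma):
  tr = 8 + 7 + 3 = 18,
  c_1 = (8·7 - (1)²) + (8·3 - (0)²) + (7·3 - (-2)²) = 55 + 24 + 17 = 96,
  det = 8·(7·3 - (-2)²) - (1)·((1)·3 - (-2)·(0)) + (0)·((1)·(-2) - 7·(0)) = 8·(17) - (1)·(3) + (0)·(-2) = 133.
  So p(λ) = λ³ - 18λ² + 96λ - 133.
Step 2 — look for an integer root (rational root theorem: any rational root is an integer divisor of 133). Testing λ = 7:
  p(7) = 343 - 882 + 672 - 133 = 0  ✓
  Dividing out (λ - 7): p(λ) = (λ - 7)(λ² - 11λ + 19).
Step 3 — remaining eigenvalues from the quadratic λ² - 11λ + 19 = 0:
  Δ = 11² - 4·19 = 121 - 76 = 45,  λ = (11 ± √45)/2 = (11 ± 6.7082)/2 ≈ 8.8541 or 2.1459.
  Sorted: λ_1 = 8.8541,  λ_2 = 7,  λ_3 = 2.1459  (check: sum = 18 = tr ✓).

Step 4 — unit eigenvector for λ_1 ≈ 8.8541: v spans the null space of (Sigma - λ_1 I), whose rows are
  r_1 = (-0.8541, 1, 0),  r_2 = (1, -1.8541, -2),  r_3 = (0, -2, -5.8541).
  v is orthogonal to every row, so take v ∝ r_1 × r_2 = ((1)·(-2) - (0)·(-1.8541), (0)·(1) - (-0.8541)·(-2), (-0.8541)·(-1.8541) - (1)·(1)) ≈ (-2, -1.7082, 0.5836).
  Rescale (multiply by -1 so the first nonzero entry is positive): u = (2, 1.7082, -0.5836).
  ||u|| = √((2)² + (1.7082)² + (-0.5836)²) = √(7.2585) ≈ 2.6942,  v_1 = u/||u|| ≈ (0.7423, 0.634, -0.2166) (||v_1|| = 1).

λ_1 = 8.8541,  λ_2 = 7,  λ_3 = 2.1459;  v_1 ≈ (0.7423, 0.634, -0.2166)


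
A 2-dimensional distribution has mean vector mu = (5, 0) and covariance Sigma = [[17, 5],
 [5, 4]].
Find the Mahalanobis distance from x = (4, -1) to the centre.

Step 1 — centre the observation: (x - mu) = (-1, -1).

Step 2 — invert Sigma. det(Sigma) = 17·4 - (5)² = 43.
  Sigma^{-1} = (1/det) · [[d, -b], [-b, a]] = [[0.093, -0.1163],
 [-0.1163, 0.3953]].

Step 3 — form the quadratic (x - mu)^T · Sigma^{-1} · (x - mu):
  Sigma^{-1} · (x - mu) = (0.0233, -0.2791).
  (x - mu)^T · [Sigma^{-1} · (x - mu)] = (-1)·(0.0233) + (-1)·(-0.2791) = 0.2558.

Step 4 — take square root: d = √(0.2558) ≈ 0.5058.

d(x, mu) = √(0.2558) ≈ 0.5058


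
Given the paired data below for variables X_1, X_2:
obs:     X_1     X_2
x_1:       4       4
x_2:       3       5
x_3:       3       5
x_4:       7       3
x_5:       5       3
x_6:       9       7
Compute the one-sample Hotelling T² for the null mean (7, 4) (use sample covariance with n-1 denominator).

Step 1 — sample mean vector:
  mean(X_1) = (4 + 3 + 3 + 7 + 5 + 9) / 6 = 31/6 = 5.1667
  mean(X_2) = (4 + 5 + 5 + 3 + 3 + 7) / 6 = 27/6 = 4.5
  x̄ = (5.1667, 4.5),  deviation x̄ - mu_0 = (5.1667, 4.5) - (7, 4) = (-1.8333, 0.5).

Step 2 — sample covariance matrix, S[i,j] = (1/(n-1)) · Σ_k (x_{k,i} - mean_i) · (x_{k,j} - mean_j), divisor n-1 = 5:
  S[X_1,X_1] = ((-1.1667)·(-1.1667) + (-2.1667)·(-2.1667) + (-2.1667)·(-2.1667) + (1.8333)·(1.8333) + (-0.1667)·(-0.1667) + (3.8333)·(3.8333)) / 5 = 28.8333/5 = 5.7667
  S[X_1,X_2] = ((-1.1667)·(-0.5) + (-2.1667)·(0.5) + (-2.1667)·(0.5) + (1.8333)·(-1.5) + (-0.1667)·(-1.5) + (3.8333)·(2.5)) / 5 = 5.5/5 = 1.1
  S[X_2,X_2] = ((-0.5)·(-0.5) + (0.5)·(0.5) + (0.5)·(0.5) + (-1.5)·(-1.5) + (-1.5)·(-1.5) + (2.5)·(2.5)) / 5 = 11.5/5 = 2.3
  S = [[5.7667, 1.1],
 [1.1, 2.3]].

Step 3 — invert S. det(S) = 5.7667·2.3 - (1.1)² = 12.0533.
  S^{-1} = (1/det) · [[d, -b], [-b, a]] = [[0.1908, -0.0913],
 [-0.0913, 0.4784]].

Step 4 — quadratic form (x̄ - mu_0)^T · S^{-1} · (x̄ - mu_0):
  S^{-1} · (x̄ - mu_0) = (-0.3955, 0.4065),
  (x̄ - mu_0)^T · [...] = (-1.8333)·(-0.3955) + (0.5)·(0.4065) = 0.9283.

Step 5 — scale by n: T² = 6 · 0.9283 = 5.5697.

T² ≈ 5.5697


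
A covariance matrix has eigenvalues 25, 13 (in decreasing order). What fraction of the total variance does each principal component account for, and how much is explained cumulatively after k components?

Step 1 — total variance = trace(Sigma) = Σ λ_i = 25 + 13 = 38.

Step 2 — fraction explained by component i = λ_i / Σ λ:
  PC1: 25/38 = 0.6579
  PC2: 13/38 = 0.3421

Step 3 — cumulative fraction after k components = (λ_1 + ... + λ_k) / Σ λ:
  k = 1: 25/38 = 0.6579
  k = 2: (25 + 13)/38 = 38/38 = 1

Summary (fraction, with percent):

explained: PC1 0.6579 (65.79%), PC2 0.3421 (34.21%);  cumulative: 0.6579, 1


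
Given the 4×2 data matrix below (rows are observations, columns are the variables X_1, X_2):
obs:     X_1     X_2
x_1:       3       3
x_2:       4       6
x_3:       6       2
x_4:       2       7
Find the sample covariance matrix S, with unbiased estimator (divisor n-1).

Step 1 — column means:
  mean(X_1) = (3 + 4 + 6 + 2) / 4 = 15/4 = 3.75
  mean(X_2) = (3 + 6 + 2 + 7) / 4 = 18/4 = 4.5

Step 2 — sample covariance S[i,j] = (1/(n-1)) · Σ_k (x_{k,i} - mean_i) · (x_{k,j} - mean_j), with n-1 = 3.
  S[X_1,X_1] = ((-0.75)·(-0.75) + (0.25)·(0.25) + (2.25)·(2.25) + (-1.75)·(-1.75)) / 3 = 8.75/3 = 2.9167
  S[X_1,X_2] = ((-0.75)·(-1.5) + (0.25)·(1.5) + (2.25)·(-2.5) + (-1.75)·(2.5)) / 3 = -8.5/3 = -2.8333
  S[X_2,X_2] = ((-1.5)·(-1.5) + (1.5)·(1.5) + (-2.5)·(-2.5) + (2.5)·(2.5)) / 3 = 17/3 = 5.6667

S is symmetric (S[j,i] = S[i,j]). Assembling:

S = [[2.9167, -2.8333],
 [-2.8333, 5.6667]]


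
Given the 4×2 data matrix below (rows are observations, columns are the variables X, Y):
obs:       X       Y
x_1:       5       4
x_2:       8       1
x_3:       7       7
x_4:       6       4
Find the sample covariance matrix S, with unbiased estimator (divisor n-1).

Step 1 — column means:
  mean(X) = (5 + 8 + 7 + 6) / 4 = 26/4 = 6.5
  mean(Y) = (4 + 1 + 7 + 4) / 4 = 16/4 = 4

Step 2 — sample covariance S[i,j] = (1/(n-1)) · Σ_k (x_{k,i} - mean_i) · (x_{k,j} - mean_j), with n-1 = 3.
  S[X,X] = ((-1.5)·(-1.5) + (1.5)·(1.5) + (0.5)·(0.5) + (-0.5)·(-0.5)) / 3 = 5/3 = 1.6667
  S[X,Y] = ((-1.5)·(0) + (1.5)·(-3) + (0.5)·(3) + (-0.5)·(0)) / 3 = -3/3 = -1
  S[Y,Y] = ((0)·(0) + (-3)·(-3) + (3)·(3) + (0)·(0)) / 3 = 18/3 = 6

S is symmetric (S[j,i] = S[i,j]). Assembling:

S = [[1.6667, -1],
 [-1, 6]]


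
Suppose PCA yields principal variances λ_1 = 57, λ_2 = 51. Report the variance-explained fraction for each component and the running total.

Step 1 — total variance = trace(Sigma) = Σ λ_i = 57 + 51 = 108.

Step 2 — fraction explained by component i = λ_i / Σ λ:
  PC1: 57/108 = 0.5278
  PC2: 51/108 = 0.4722

Step 3 — cumulative fraction after k components = (λ_1 + ... + λ_k) / Σ λ:
  k = 1: 57/108 = 0.5278
  k = 2: (57 + 51)/108 = 108/108 = 1

Summary (fraction, with percent):

explained: PC1 0.5278 (52.78%), PC2 0.4722 (47.22%);  cumulative: 0.5278, 1


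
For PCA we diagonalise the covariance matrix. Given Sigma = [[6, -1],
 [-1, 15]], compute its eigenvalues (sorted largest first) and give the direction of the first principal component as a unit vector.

Step 1 — characteristic polynomial of 2×2 Sigma:
  det(Sigma - λI) = λ² - trace · λ + det = 0.
  trace = 6 + 15 = 21, det = 6·15 - (-1)² = 89.
Step 2 — discriminant:
  Δ = trace² - 4·det = 441 - 356 = 85.
Step 3 — eigenvalues:
  λ = (trace ± √Δ)/2 = (21 ± 9.2195)/2,
  λ_1 = 15.1098,  λ_2 = 5.8902.

Step 4 — unit eigenvector for λ_1: solve (Sigma - λ_1 I)v = 0. First row:
  (6 - 15.1098)·v_x + (-1)·v_y = 0, i.e. (-9.1098)·v_x + (-1)·v_y = 0,
  so v ∝ (b, λ_1 - a) = (-1, 9.1098); multiply by -1 so the first entry is positive: u = (1, -9.1098).
  ||u|| = √((1)² + (-9.1098)²) = √(83.988) ≈ 9.1645,
  v_1 = u/||u|| ≈ (0.1091, -0.994) (||v_1|| = 1).

λ_1 = 15.1098,  λ_2 = 5.8902;  v_1 ≈ (0.1091, -0.994)


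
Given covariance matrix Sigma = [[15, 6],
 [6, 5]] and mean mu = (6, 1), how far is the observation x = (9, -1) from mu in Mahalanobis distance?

Step 1 — centre the observation: (x - mu) = (3, -2).

Step 2 — invert Sigma. det(Sigma) = 15·5 - (6)² = 39.
  Sigma^{-1} = (1/det) · [[d, -b], [-b, a]] = [[0.1282, -0.1538],
 [-0.1538, 0.3846]].

Step 3 — form the quadratic (x - mu)^T · Sigma^{-1} · (x - mu):
  Sigma^{-1} · (x - mu) = (0.6923, -1.2308).
  (x - mu)^T · [Sigma^{-1} · (x - mu)] = (3)·(0.6923) + (-2)·(-1.2308) = 4.5385.

Step 4 — take square root: d = √(4.5385) ≈ 2.1304.

d(x, mu) = √(4.5385) ≈ 2.1304


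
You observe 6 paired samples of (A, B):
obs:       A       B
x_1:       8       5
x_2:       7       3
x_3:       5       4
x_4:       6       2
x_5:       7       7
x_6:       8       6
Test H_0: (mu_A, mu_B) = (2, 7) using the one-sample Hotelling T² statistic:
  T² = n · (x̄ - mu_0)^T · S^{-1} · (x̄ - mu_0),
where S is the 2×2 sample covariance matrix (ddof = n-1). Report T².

Step 1 — sample mean vector:
  mean(A) = (8 + 7 + 5 + 6 + 7 + 8) / 6 = 41/6 = 6.8333
  mean(B) = (5 + 3 + 4 + 2 + 7 + 6) / 6 = 27/6 = 4.5
  x̄ = (6.8333, 4.5),  deviation x̄ - mu_0 = (6.8333, 4.5) - (2, 7) = (4.8333, -2.5).

Step 2 — sample covariance matrix, S[i,j] = (1/(n-1)) · Σ_k (x_{k,i} - mean_i) · (x_{k,j} - mean_j), divisor n-1 = 5:
  S[A,A] = ((1.1667)·(1.1667) + (0.1667)·(0.1667) + (-1.8333)·(-1.8333) + (-0.8333)·(-0.8333) + (0.1667)·(0.1667) + (1.1667)·(1.1667)) / 5 = 6.8333/5 = 1.3667
  S[A,B] = ((1.1667)·(0.5) + (0.1667)·(-1.5) + (-1.8333)·(-0.5) + (-0.8333)·(-2.5) + (0.1667)·(2.5) + (1.1667)·(1.5)) / 5 = 5.5/5 = 1.1
  S[B,B] = ((0.5)·(0.5) + (-1.5)·(-1.5) + (-0.5)·(-0.5) + (-2.5)·(-2.5) + (2.5)·(2.5) + (1.5)·(1.5)) / 5 = 17.5/5 = 3.5
  S = [[1.3667, 1.1],
 [1.1, 3.5]].

Step 3 — invert S. det(S) = 1.3667·3.5 - (1.1)² = 3.5733.
  S^{-1} = (1/det) · [[d, -b], [-b, a]] = [[0.9795, -0.3078],
 [-0.3078, 0.3825]].

Step 4 — quadratic form (x̄ - mu_0)^T · S^{-1} · (x̄ - mu_0):
  S^{-1} · (x̄ - mu_0) = (5.5037, -2.444),
  (x̄ - mu_0)^T · [...] = (4.8333)·(5.5037) + (-2.5)·(-2.444) = 32.7114.

Step 5 — scale by n: T² = 6 · 32.7114 = 196.2687.

T² ≈ 196.2687


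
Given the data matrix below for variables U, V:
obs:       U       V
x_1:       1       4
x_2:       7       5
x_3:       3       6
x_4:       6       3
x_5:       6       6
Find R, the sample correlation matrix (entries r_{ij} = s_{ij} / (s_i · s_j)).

Step 1 — column means:
  mean(U) = (1 + 7 + 3 + 6 + 6) / 5 = 23/5 = 4.6
  mean(V) = (4 + 5 + 6 + 3 + 6) / 5 = 24/5 = 4.8

Step 2 — sample variances and covariances s[i,j] = (1/(n-1)) · Σ_k (x_{k,i} - mean_i) · (x_{k,j} - mean_j), with n-1 = 4:
  s[U,U] = ((-3.6)·(-3.6) + (2.4)·(2.4) + (-1.6)·(-1.6) + (1.4)·(1.4) + (1.4)·(1.4)) / 4 = 25.2/4 = 6.3
  s[U,V] = ((-3.6)·(-0.8) + (2.4)·(0.2) + (-1.6)·(1.2) + (1.4)·(-1.8) + (1.4)·(1.2)) / 4 = 0.6/4 = 0.15
  s[V,V] = ((-0.8)·(-0.8) + (0.2)·(0.2) + (1.2)·(1.2) + (-1.8)·(-1.8) + (1.2)·(1.2)) / 4 = 6.8/4 = 1.7
  Sample standard deviations s_i = √(s[i,i]):
  s(U) = √(6.3) = 2.51
  s(V) = √(1.7) = 1.3038

Step 3 — r_{ij} = s_{ij} / (s_i · s_j):
  r[U,U] = 1 (diagonal).
  r[U,V] = 0.15 / (2.51 · 1.3038) = 0.15 / 3.2726 = 0.0458
  r[V,V] = 1 (diagonal).

R is symmetric with unit diagonal. Assembling:

R = [[1, 0.0458],
 [0.0458, 1]]


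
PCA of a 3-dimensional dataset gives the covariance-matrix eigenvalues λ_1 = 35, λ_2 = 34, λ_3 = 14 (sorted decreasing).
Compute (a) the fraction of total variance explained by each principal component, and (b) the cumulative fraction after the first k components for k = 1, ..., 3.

Step 1 — total variance = trace(Sigma) = Σ λ_i = 35 + 34 + 14 = 83.

Step 2 — fraction explained by component i = λ_i / Σ λ:
  PC1: 35/83 = 0.4217
  PC2: 34/83 = 0.4096
  PC3: 14/83 = 0.1687

Step 3 — cumulative fraction after k components = (λ_1 + ... + λ_k) / Σ λ:
  k = 1: 35/83 = 0.4217
  k = 2: (35 + 34)/83 = 69/83 = 0.8313
  k = 3: (35 + 34 + 14)/83 = 83/83 = 1

Summary (fraction, with percent):

explained: PC1 0.4217 (42.17%), PC2 0.4096 (40.96%), PC3 0.1687 (16.87%);  cumulative: 0.4217, 0.8313, 1


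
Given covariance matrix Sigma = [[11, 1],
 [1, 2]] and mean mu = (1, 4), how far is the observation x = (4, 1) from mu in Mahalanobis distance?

Step 1 — centre the observation: (x - mu) = (3, -3).

Step 2 — invert Sigma. det(Sigma) = 11·2 - (1)² = 21.
  Sigma^{-1} = (1/det) · [[d, -b], [-b, a]] = [[0.0952, -0.0476],
 [-0.0476, 0.5238]].

Step 3 — form the quadratic (x - mu)^T · Sigma^{-1} · (x - mu):
  Sigma^{-1} · (x - mu) = (0.4286, -1.7143).
  (x - mu)^T · [Sigma^{-1} · (x - mu)] = (3)·(0.4286) + (-3)·(-1.7143) = 6.4286.

Step 4 — take square root: d = √(6.4286) ≈ 2.5355.

d(x, mu) = √(6.4286) ≈ 2.5355


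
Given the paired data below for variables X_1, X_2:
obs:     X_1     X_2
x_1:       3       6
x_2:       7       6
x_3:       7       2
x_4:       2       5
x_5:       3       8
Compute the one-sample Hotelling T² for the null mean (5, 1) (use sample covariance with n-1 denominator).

Step 1 — sample mean vector:
  mean(X_1) = (3 + 7 + 7 + 2 + 3) / 5 = 22/5 = 4.4
  mean(X_2) = (6 + 6 + 2 + 5 + 8) / 5 = 27/5 = 5.4
  x̄ = (4.4, 5.4),  deviation x̄ - mu_0 = (4.4, 5.4) - (5, 1) = (-0.6, 4.4).

Step 2 — sample covariance matrix, S[i,j] = (1/(n-1)) · Σ_k (x_{k,i} - mean_i) · (x_{k,j} - mean_j), divisor n-1 = 4:
  S[X_1,X_1] = ((-1.4)·(-1.4) + (2.6)·(2.6) + (2.6)·(2.6) + (-2.4)·(-2.4) + (-1.4)·(-1.4)) / 4 = 23.2/4 = 5.8
  S[X_1,X_2] = ((-1.4)·(0.6) + (2.6)·(0.6) + (2.6)·(-3.4) + (-2.4)·(-0.4) + (-1.4)·(2.6)) / 4 = -10.8/4 = -2.7
  S[X_2,X_2] = ((0.6)·(0.6) + (0.6)·(0.6) + (-3.4)·(-3.4) + (-0.4)·(-0.4) + (2.6)·(2.6)) / 4 = 19.2/4 = 4.8
  S = [[5.8, -2.7],
 [-2.7, 4.8]].

Step 3 — invert S. det(S) = 5.8·4.8 - (-2.7)² = 20.55.
  S^{-1} = (1/det) · [[d, -b], [-b, a]] = [[0.2336, 0.1314],
 [0.1314, 0.2822]].

Step 4 — quadratic form (x̄ - mu_0)^T · S^{-1} · (x̄ - mu_0):
  S^{-1} · (x̄ - mu_0) = (0.438, 1.163),
  (x̄ - mu_0)^T · [...] = (-0.6)·(0.438) + (4.4)·(1.163) = 4.8545.

Step 5 — scale by n: T² = 5 · 4.8545 = 24.2725.

T² ≈ 24.2725


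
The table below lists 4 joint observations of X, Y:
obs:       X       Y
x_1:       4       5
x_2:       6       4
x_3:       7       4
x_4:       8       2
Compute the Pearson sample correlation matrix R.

Step 1 — column means:
  mean(X) = (4 + 6 + 7 + 8) / 4 = 25/4 = 6.25
  mean(Y) = (5 + 4 + 4 + 2) / 4 = 15/4 = 3.75

Step 2 — sample variances and covariances s[i,j] = (1/(n-1)) · Σ_k (x_{k,i} - mean_i) · (x_{k,j} - mean_j), with n-1 = 3:
  s[X,X] = ((-2.25)·(-2.25) + (-0.25)·(-0.25) + (0.75)·(0.75) + (1.75)·(1.75)) / 3 = 8.75/3 = 2.9167
  s[X,Y] = ((-2.25)·(1.25) + (-0.25)·(0.25) + (0.75)·(0.25) + (1.75)·(-1.75)) / 3 = -5.75/3 = -1.9167
  s[Y,Y] = ((1.25)·(1.25) + (0.25)·(0.25) + (0.25)·(0.25) + (-1.75)·(-1.75)) / 3 = 4.75/3 = 1.5833
  Sample standard deviations s_i = √(s[i,i]):
  s(X) = √(2.9167) = 1.7078
  s(Y) = √(1.5833) = 1.2583

Step 3 — r_{ij} = s_{ij} / (s_i · s_j):
  r[X,X] = 1 (diagonal).
  r[X,Y] = -1.9167 / (1.7078 · 1.2583) = -1.9167 / 2.149 = -0.8919
  r[Y,Y] = 1 (diagonal).

R is symmetric with unit diagonal. Assembling:

R = [[1, -0.8919],
 [-0.8919, 1]]


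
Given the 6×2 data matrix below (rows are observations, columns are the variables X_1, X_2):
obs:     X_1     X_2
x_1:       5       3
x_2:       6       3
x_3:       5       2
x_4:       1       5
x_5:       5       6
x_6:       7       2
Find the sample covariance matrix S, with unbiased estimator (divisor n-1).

Step 1 — column means:
  mean(X_1) = (5 + 6 + 5 + 1 + 5 + 7) / 6 = 29/6 = 4.8333
  mean(X_2) = (3 + 3 + 2 + 5 + 6 + 2) / 6 = 21/6 = 3.5

Step 2 — sample covariance S[i,j] = (1/(n-1)) · Σ_k (x_{k,i} - mean_i) · (x_{k,j} - mean_j), with n-1 = 5.
  S[X_1,X_1] = ((0.1667)·(0.1667) + (1.1667)·(1.1667) + (0.1667)·(0.1667) + (-3.8333)·(-3.8333) + (0.1667)·(0.1667) + (2.1667)·(2.1667)) / 5 = 20.8333/5 = 4.1667
  S[X_1,X_2] = ((0.1667)·(-0.5) + (1.1667)·(-0.5) + (0.1667)·(-1.5) + (-3.8333)·(1.5) + (0.1667)·(2.5) + (2.1667)·(-1.5)) / 5 = -9.5/5 = -1.9
  S[X_2,X_2] = ((-0.5)·(-0.5) + (-0.5)·(-0.5) + (-1.5)·(-1.5) + (1.5)·(1.5) + (2.5)·(2.5) + (-1.5)·(-1.5)) / 5 = 13.5/5 = 2.7

S is symmetric (S[j,i] = S[i,j]). Assembling:

S = [[4.1667, -1.9],
 [-1.9, 2.7]]


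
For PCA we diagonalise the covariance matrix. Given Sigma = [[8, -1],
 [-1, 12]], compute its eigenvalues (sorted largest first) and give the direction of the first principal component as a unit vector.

Step 1 — characteristic polynomial of 2×2 Sigma:
  det(Sigma - λI) = λ² - trace · λ + det = 0.
  trace = 8 + 12 = 20, det = 8·12 - (-1)² = 95.
Step 2 — discriminant:
  Δ = trace² - 4·det = 400 - 380 = 20.
Step 3 — eigenvalues:
  λ = (trace ± √Δ)/2 = (20 ± 4.4721)/2,
  λ_1 = 12.2361,  λ_2 = 7.7639.

Step 4 — unit eigenvector for λ_1: solve (Sigma - λ_1 I)v = 0. First row:
  (8 - 12.2361)·v_x + (-1)·v_y = 0, i.e. (-4.2361)·v_x + (-1)·v_y = 0,
  so v ∝ (b, λ_1 - a) = (-1, 4.2361); multiply by -1 so the first entry is positive: u = (1, -4.2361).
  ||u|| = √((1)² + (-4.2361)²) = √(18.9443) ≈ 4.3525,
  v_1 = u/||u|| ≈ (0.2298, -0.9732) (||v_1|| = 1).

λ_1 = 12.2361,  λ_2 = 7.7639;  v_1 ≈ (0.2298, -0.9732)


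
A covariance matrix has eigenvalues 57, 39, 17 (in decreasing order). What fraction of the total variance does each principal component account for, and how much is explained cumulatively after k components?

Step 1 — total variance = trace(Sigma) = Σ λ_i = 57 + 39 + 17 = 113.

Step 2 — fraction explained by component i = λ_i / Σ λ:
  PC1: 57/113 = 0.5044
  PC2: 39/113 = 0.3451
  PC3: 17/113 = 0.1504

Step 3 — cumulative fraction after k components = (λ_1 + ... + λ_k) / Σ λ:
  k = 1: 57/113 = 0.5044
  k = 2: (57 + 39)/113 = 96/113 = 0.8496
  k = 3: (57 + 39 + 17)/113 = 113/113 = 1

Summary (fraction, with percent):

explained: PC1 0.5044 (50.44%), PC2 0.3451 (34.51%), PC3 0.1504 (15.04%);  cumulative: 0.5044, 0.8496, 1


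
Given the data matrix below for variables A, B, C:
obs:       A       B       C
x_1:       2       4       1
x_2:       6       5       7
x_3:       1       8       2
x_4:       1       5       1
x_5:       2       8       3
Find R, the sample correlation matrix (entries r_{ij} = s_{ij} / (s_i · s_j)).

Step 1 — column means:
  mean(A) = (2 + 6 + 1 + 1 + 2) / 5 = 12/5 = 2.4
  mean(B) = (4 + 5 + 8 + 5 + 8) / 5 = 30/5 = 6
  mean(C) = (1 + 7 + 2 + 1 + 3) / 5 = 14/5 = 2.8

Step 2 — sample variances and covariances s[i,j] = (1/(n-1)) · Σ_k (x_{k,i} - mean_i) · (x_{k,j} - mean_j), with n-1 = 4:
  s[A,A] = ((-0.4)·(-0.4) + (3.6)·(3.6) + (-1.4)·(-1.4) + (-1.4)·(-1.4) + (-0.4)·(-0.4)) / 4 = 17.2/4 = 4.3
  s[A,B] = ((-0.4)·(-2) + (3.6)·(-1) + (-1.4)·(2) + (-1.4)·(-1) + (-0.4)·(2)) / 4 = -5/4 = -1.25
  s[A,C] = ((-0.4)·(-1.8) + (3.6)·(4.2) + (-1.4)·(-0.8) + (-1.4)·(-1.8) + (-0.4)·(0.2)) / 4 = 19.4/4 = 4.85
  s[B,B] = ((-2)·(-2) + (-1)·(-1) + (2)·(2) + (-1)·(-1) + (2)·(2)) / 4 = 14/4 = 3.5
  s[B,C] = ((-2)·(-1.8) + (-1)·(4.2) + (2)·(-0.8) + (-1)·(-1.8) + (2)·(0.2)) / 4 = 0/4 = 0
  s[C,C] = ((-1.8)·(-1.8) + (4.2)·(4.2) + (-0.8)·(-0.8) + (-1.8)·(-1.8) + (0.2)·(0.2)) / 4 = 24.8/4 = 6.2
  Sample standard deviations s_i = √(s[i,i]):
  s(A) = √(4.3) = 2.0736
  s(B) = √(3.5) = 1.8708
  s(C) = √(6.2) = 2.49

Step 3 — r_{ij} = s_{ij} / (s_i · s_j):
  r[A,A] = 1 (diagonal).
  r[A,B] = -1.25 / (2.0736 · 1.8708) = -1.25 / 3.8794 = -0.3222
  r[A,C] = 4.85 / (2.0736 · 2.49) = 4.85 / 5.1633 = 0.9393
  r[B,B] = 1 (diagonal).
  r[B,C] = 0 / (1.8708 · 2.49) = 0 / 4.6583 = 0
  r[C,C] = 1 (diagonal).

R is symmetric with unit diagonal. Assembling:

R = [[1, -0.3222, 0.9393],
 [-0.3222, 1, 0],
 [0.9393, 0, 1]]


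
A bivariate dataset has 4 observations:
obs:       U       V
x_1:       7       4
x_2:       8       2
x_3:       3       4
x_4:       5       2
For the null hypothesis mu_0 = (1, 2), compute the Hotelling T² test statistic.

Step 1 — sample mean vector:
  mean(U) = (7 + 8 + 3 + 5) / 4 = 23/4 = 5.75
  mean(V) = (4 + 2 + 4 + 2) / 4 = 12/4 = 3
  x̄ = (5.75, 3),  deviation x̄ - mu_0 = (5.75, 3) - (1, 2) = (4.75, 1).

Step 2 — sample covariance matrix, S[i,j] = (1/(n-1)) · Σ_k (x_{k,i} - mean_i) · (x_{k,j} - mean_j), divisor n-1 = 3:
  S[U,U] = ((1.25)·(1.25) + (2.25)·(2.25) + (-2.75)·(-2.75) + (-0.75)·(-0.75)) / 3 = 14.75/3 = 4.9167
  S[U,V] = ((1.25)·(1) + (2.25)·(-1) + (-2.75)·(1) + (-0.75)·(-1)) / 3 = -3/3 = -1
  S[V,V] = ((1)·(1) + (-1)·(-1) + (1)·(1) + (-1)·(-1)) / 3 = 4/3 = 1.3333
  S = [[4.9167, -1],
 [-1, 1.3333]].

Step 3 — invert S. det(S) = 4.9167·1.3333 - (-1)² = 5.5556.
  S^{-1} = (1/det) · [[d, -b], [-b, a]] = [[0.24, 0.18],
 [0.18, 0.885]].

Step 4 — quadratic form (x̄ - mu_0)^T · S^{-1} · (x̄ - mu_0):
  S^{-1} · (x̄ - mu_0) = (1.32, 1.74),
  (x̄ - mu_0)^T · [...] = (4.75)·(1.32) + (1)·(1.74) = 8.01.

Step 5 — scale by n: T² = 4 · 8.01 = 32.04.

T² ≈ 32.04


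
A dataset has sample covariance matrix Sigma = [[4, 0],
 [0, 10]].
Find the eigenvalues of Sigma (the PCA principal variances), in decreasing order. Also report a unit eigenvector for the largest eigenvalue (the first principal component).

Step 1 — characteristic polynomial of 2×2 Sigma:
  det(Sigma - λI) = λ² - trace · λ + det = 0.
  trace = 4 + 10 = 14, det = 4·10 - (0)² = 40.
Step 2 — discriminant:
  Δ = trace² - 4·det = 196 - 160 = 36.
Step 3 — eigenvalues:
  λ = (trace ± √Δ)/2 = (14 ± 6)/2,
  λ_1 = 10,  λ_2 = 4.

Step 4 — unit eigenvector for λ_1: Sigma is diagonal, so its eigenvectors are the coordinate axes. λ_1 = 10 is the diagonal entry on the second coordinate axis, hence
  v_1 = (0, 1) (||v_1|| = 1).

λ_1 = 10,  λ_2 = 4;  v_1 ≈ (0, 1)


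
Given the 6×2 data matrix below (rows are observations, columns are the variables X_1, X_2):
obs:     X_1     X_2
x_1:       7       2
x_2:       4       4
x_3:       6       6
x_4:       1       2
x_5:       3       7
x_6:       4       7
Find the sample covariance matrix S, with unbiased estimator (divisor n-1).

Step 1 — column means:
  mean(X_1) = (7 + 4 + 6 + 1 + 3 + 4) / 6 = 25/6 = 4.1667
  mean(X_2) = (2 + 4 + 6 + 2 + 7 + 7) / 6 = 28/6 = 4.6667

Step 2 — sample covariance S[i,j] = (1/(n-1)) · Σ_k (x_{k,i} - mean_i) · (x_{k,j} - mean_j), with n-1 = 5.
  S[X_1,X_1] = ((2.8333)·(2.8333) + (-0.1667)·(-0.1667) + (1.8333)·(1.8333) + (-3.1667)·(-3.1667) + (-1.1667)·(-1.1667) + (-0.1667)·(-0.1667)) / 5 = 22.8333/5 = 4.5667
  S[X_1,X_2] = ((2.8333)·(-2.6667) + (-0.1667)·(-0.6667) + (1.8333)·(1.3333) + (-3.1667)·(-2.6667) + (-1.1667)·(2.3333) + (-0.1667)·(2.3333)) / 5 = 0.3333/5 = 0.0667
  S[X_2,X_2] = ((-2.6667)·(-2.6667) + (-0.6667)·(-0.6667) + (1.3333)·(1.3333) + (-2.6667)·(-2.6667) + (2.3333)·(2.3333) + (2.3333)·(2.3333)) / 5 = 27.3333/5 = 5.4667

S is symmetric (S[j,i] = S[i,j]). Assembling:

S = [[4.5667, 0.0667],
 [0.0667, 5.4667]]


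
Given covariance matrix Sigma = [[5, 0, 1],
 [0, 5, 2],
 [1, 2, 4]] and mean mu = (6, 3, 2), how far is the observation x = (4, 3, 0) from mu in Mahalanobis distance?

Step 1 — centre the observation: (x - mu) = (-2, 0, -2).

Step 2 — invert Sigma (cofactor / det for 3×3, or solve directly):
  Sigma^{-1} = [[0.2133, 0.0267, -0.0667],
 [0.0267, 0.2533, -0.1333],
 [-0.0667, -0.1333, 0.3333]].

Step 3 — form the quadratic (x - mu)^T · Sigma^{-1} · (x - mu):
  Sigma^{-1} · (x - mu) = (-0.2933, 0.2133, -0.5333).
  (x - mu)^T · [Sigma^{-1} · (x - mu)] = (-2)·(-0.2933) + (0)·(0.2133) + (-2)·(-0.5333) = 1.6533.

Step 4 — take square root: d = √(1.6533) ≈ 1.2858.

d(x, mu) = √(1.6533) ≈ 1.2858


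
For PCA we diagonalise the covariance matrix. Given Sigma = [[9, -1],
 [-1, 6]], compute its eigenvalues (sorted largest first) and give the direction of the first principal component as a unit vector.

Step 1 — characteristic polynomial of 2×2 Sigma:
  det(Sigma - λI) = λ² - trace · λ + det = 0.
  trace = 9 + 6 = 15, det = 9·6 - (-1)² = 53.
Step 2 — discriminant:
  Δ = trace² - 4·det = 225 - 212 = 13.
Step 3 — eigenvalues:
  λ = (trace ± √Δ)/2 = (15 ± 3.6056)/2,
  λ_1 = 9.3028,  λ_2 = 5.6972.

Step 4 — unit eigenvector for λ_1: solve (Sigma - λ_1 I)v = 0. First row:
  (9 - 9.3028)·v_x + (-1)·v_y = 0, i.e. (-0.3028)·v_x + (-1)·v_y = 0,
  so v ∝ (b, λ_1 - a) = (-1, 0.3028); multiply by -1 so the first entry is positive: u = (1, -0.3028).
  ||u|| = √((1)² + (-0.3028)²) = √(1.0917) ≈ 1.0448,
  v_1 = u/||u|| ≈ (0.9571, -0.2898) (||v_1|| = 1).

λ_1 = 9.3028,  λ_2 = 5.6972;  v_1 ≈ (0.9571, -0.2898)


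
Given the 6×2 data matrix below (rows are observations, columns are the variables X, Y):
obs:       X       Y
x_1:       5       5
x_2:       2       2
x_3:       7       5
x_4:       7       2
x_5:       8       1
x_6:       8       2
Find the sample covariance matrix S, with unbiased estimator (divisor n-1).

Step 1 — column means:
  mean(X) = (5 + 2 + 7 + 7 + 8 + 8) / 6 = 37/6 = 6.1667
  mean(Y) = (5 + 2 + 5 + 2 + 1 + 2) / 6 = 17/6 = 2.8333

Step 2 — sample covariance S[i,j] = (1/(n-1)) · Σ_k (x_{k,i} - mean_i) · (x_{k,j} - mean_j), with n-1 = 5.
  S[X,X] = ((-1.1667)·(-1.1667) + (-4.1667)·(-4.1667) + (0.8333)·(0.8333) + (0.8333)·(0.8333) + (1.8333)·(1.8333) + (1.8333)·(1.8333)) / 5 = 26.8333/5 = 5.3667
  S[X,Y] = ((-1.1667)·(2.1667) + (-4.1667)·(-0.8333) + (0.8333)·(2.1667) + (0.8333)·(-0.8333) + (1.8333)·(-1.8333) + (1.8333)·(-0.8333)) / 5 = -2.8333/5 = -0.5667
  S[Y,Y] = ((2.1667)·(2.1667) + (-0.8333)·(-0.8333) + (2.1667)·(2.1667) + (-0.8333)·(-0.8333) + (-1.8333)·(-1.8333) + (-0.8333)·(-0.8333)) / 5 = 14.8333/5 = 2.9667

S is symmetric (S[j,i] = S[i,j]). Assembling:

S = [[5.3667, -0.5667],
 [-0.5667, 2.9667]]


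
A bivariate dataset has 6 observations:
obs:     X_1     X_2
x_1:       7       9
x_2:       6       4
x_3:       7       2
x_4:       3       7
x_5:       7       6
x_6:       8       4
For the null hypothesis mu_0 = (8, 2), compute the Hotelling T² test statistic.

Step 1 — sample mean vector:
  mean(X_1) = (7 + 6 + 7 + 3 + 7 + 8) / 6 = 38/6 = 6.3333
  mean(X_2) = (9 + 4 + 2 + 7 + 6 + 4) / 6 = 32/6 = 5.3333
  x̄ = (6.3333, 5.3333),  deviation x̄ - mu_0 = (6.3333, 5.3333) - (8, 2) = (-1.6667, 3.3333).

Step 2 — sample covariance matrix, S[i,j] = (1/(n-1)) · Σ_k (x_{k,i} - mean_i) · (x_{k,j} - mean_j), divisor n-1 = 5:
  S[X_1,X_1] = ((0.6667)·(0.6667) + (-0.3333)·(-0.3333) + (0.6667)·(0.6667) + (-3.3333)·(-3.3333) + (0.6667)·(0.6667) + (1.6667)·(1.6667)) / 5 = 15.3333/5 = 3.0667
  S[X_1,X_2] = ((0.6667)·(3.6667) + (-0.3333)·(-1.3333) + (0.6667)·(-3.3333) + (-3.3333)·(1.6667) + (0.6667)·(0.6667) + (1.6667)·(-1.3333)) / 5 = -6.6667/5 = -1.3333
  S[X_2,X_2] = ((3.6667)·(3.6667) + (-1.3333)·(-1.3333) + (-3.3333)·(-3.3333) + (1.6667)·(1.6667) + (0.6667)·(0.6667) + (-1.3333)·(-1.3333)) / 5 = 31.3333/5 = 6.2667
  S = [[3.0667, -1.3333],
 [-1.3333, 6.2667]].

Step 3 — invert S. det(S) = 3.0667·6.2667 - (-1.3333)² = 17.44.
  S^{-1} = (1/det) · [[d, -b], [-b, a]] = [[0.3593, 0.0765],
 [0.0765, 0.1758]].

Step 4 — quadratic form (x̄ - mu_0)^T · S^{-1} · (x̄ - mu_0):
  S^{-1} · (x̄ - mu_0) = (-0.344, 0.4587),
  (x̄ - mu_0)^T · [...] = (-1.6667)·(-0.344) + (3.3333)·(0.4587) = 2.1024.

Step 5 — scale by n: T² = 6 · 2.1024 = 12.6147.

T² ≈ 12.6147


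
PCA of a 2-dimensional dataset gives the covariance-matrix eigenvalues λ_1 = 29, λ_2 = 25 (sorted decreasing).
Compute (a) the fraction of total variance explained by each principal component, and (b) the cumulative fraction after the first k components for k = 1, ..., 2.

Step 1 — total variance = trace(Sigma) = Σ λ_i = 29 + 25 = 54.

Step 2 — fraction explained by component i = λ_i / Σ λ:
  PC1: 29/54 = 0.537
  PC2: 25/54 = 0.463

Step 3 — cumulative fraction after k components = (λ_1 + ... + λ_k) / Σ λ:
  k = 1: 29/54 = 0.537
  k = 2: (29 + 25)/54 = 54/54 = 1

Summary (fraction, with percent):

explained: PC1 0.537 (53.7%), PC2 0.463 (46.3%);  cumulative: 0.537, 1


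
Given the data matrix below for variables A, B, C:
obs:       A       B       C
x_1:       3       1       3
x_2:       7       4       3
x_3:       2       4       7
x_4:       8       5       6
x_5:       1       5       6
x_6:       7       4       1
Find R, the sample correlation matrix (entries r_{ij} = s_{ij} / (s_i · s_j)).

Step 1 — column means:
  mean(A) = (3 + 7 + 2 + 8 + 1 + 7) / 6 = 28/6 = 4.6667
  mean(B) = (1 + 4 + 4 + 5 + 5 + 4) / 6 = 23/6 = 3.8333
  mean(C) = (3 + 3 + 7 + 6 + 6 + 1) / 6 = 26/6 = 4.3333

Step 2 — sample variances and covariances s[i,j] = (1/(n-1)) · Σ_k (x_{k,i} - mean_i) · (x_{k,j} - mean_j), with n-1 = 5:
  s[A,A] = ((-1.6667)·(-1.6667) + (2.3333)·(2.3333) + (-2.6667)·(-2.6667) + (3.3333)·(3.3333) + (-3.6667)·(-3.6667) + (2.3333)·(2.3333)) / 5 = 45.3333/5 = 9.0667
  s[A,B] = ((-1.6667)·(-2.8333) + (2.3333)·(0.1667) + (-2.6667)·(0.1667) + (3.3333)·(1.1667) + (-3.6667)·(1.1667) + (2.3333)·(0.1667)) / 5 = 4.6667/5 = 0.9333
  s[A,C] = ((-1.6667)·(-1.3333) + (2.3333)·(-1.3333) + (-2.6667)·(2.6667) + (3.3333)·(1.6667) + (-3.6667)·(1.6667) + (2.3333)·(-3.3333)) / 5 = -16.3333/5 = -3.2667
  s[B,B] = ((-2.8333)·(-2.8333) + (0.1667)·(0.1667) + (0.1667)·(0.1667) + (1.1667)·(1.1667) + (1.1667)·(1.1667) + (0.1667)·(0.1667)) / 5 = 10.8333/5 = 2.1667
  s[B,C] = ((-2.8333)·(-1.3333) + (0.1667)·(-1.3333) + (0.1667)·(2.6667) + (1.1667)·(1.6667) + (1.1667)·(1.6667) + (0.1667)·(-3.3333)) / 5 = 7.3333/5 = 1.4667
  s[C,C] = ((-1.3333)·(-1.3333) + (-1.3333)·(-1.3333) + (2.6667)·(2.6667) + (1.6667)·(1.6667) + (1.6667)·(1.6667) + (-3.3333)·(-3.3333)) / 5 = 27.3333/5 = 5.4667
  Sample standard deviations s_i = √(s[i,i]):
  s(A) = √(9.0667) = 3.0111
  s(B) = √(2.1667) = 1.472
  s(C) = √(5.4667) = 2.3381

Step 3 — r_{ij} = s_{ij} / (s_i · s_j):
  r[A,A] = 1 (diagonal).
  r[A,B] = 0.9333 / (3.0111 · 1.472) = 0.9333 / 4.4322 = 0.2106
  r[A,C] = -3.2667 / (3.0111 · 2.3381) = -3.2667 / 7.0402 = -0.464
  r[B,B] = 1 (diagonal).
  r[B,C] = 1.4667 / (1.472 · 2.3381) = 1.4667 / 3.4416 = 0.4262
  r[C,C] = 1 (diagonal).

R is symmetric with unit diagonal. Assembling:

R = [[1, 0.2106, -0.464],
 [0.2106, 1, 0.4262],
 [-0.464, 0.4262, 1]]


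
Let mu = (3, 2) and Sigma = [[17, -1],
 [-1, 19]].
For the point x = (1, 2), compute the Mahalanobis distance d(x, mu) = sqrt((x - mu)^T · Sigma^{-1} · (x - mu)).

Step 1 — centre the observation: (x - mu) = (-2, 0).

Step 2 — invert Sigma. det(Sigma) = 17·19 - (-1)² = 322.
  Sigma^{-1} = (1/det) · [[d, -b], [-b, a]] = [[0.059, 0.0031],
 [0.0031, 0.0528]].

Step 3 — form the quadratic (x - mu)^T · Sigma^{-1} · (x - mu):
  Sigma^{-1} · (x - mu) = (-0.118, -0.0062).
  (x - mu)^T · [Sigma^{-1} · (x - mu)] = (-2)·(-0.118) + (0)·(-0.0062) = 0.236.

Step 4 — take square root: d = √(0.236) ≈ 0.4858.

d(x, mu) = √(0.236) ≈ 0.4858


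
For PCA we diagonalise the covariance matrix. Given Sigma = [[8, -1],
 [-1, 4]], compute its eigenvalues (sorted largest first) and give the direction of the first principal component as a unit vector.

Step 1 — characteristic polynomial of 2×2 Sigma:
  det(Sigma - λI) = λ² - trace · λ + det = 0.
  trace = 8 + 4 = 12, det = 8·4 - (-1)² = 31.
Step 2 — discriminant:
  Δ = trace² - 4·det = 144 - 124 = 20.
Step 3 — eigenvalues:
  λ = (trace ± √Δ)/2 = (12 ± 4.4721)/2,
  λ_1 = 8.2361,  λ_2 = 3.7639.

Step 4 — unit eigenvector for λ_1: solve (Sigma - λ_1 I)v = 0. First row:
  (8 - 8.2361)·v_x + (-1)·v_y = 0, i.e. (-0.2361)·v_x + (-1)·v_y = 0,
  so v ∝ (b, λ_1 - a) = (-1, 0.2361); multiply by -1 so the first entry is positive: u = (1, -0.2361).
  ||u|| = √((1)² + (-0.2361)²) = √(1.0557) ≈ 1.0275,
  v_1 = u/||u|| ≈ (0.9732, -0.2298) (||v_1|| = 1).

λ_1 = 8.2361,  λ_2 = 3.7639;  v_1 ≈ (0.9732, -0.2298)


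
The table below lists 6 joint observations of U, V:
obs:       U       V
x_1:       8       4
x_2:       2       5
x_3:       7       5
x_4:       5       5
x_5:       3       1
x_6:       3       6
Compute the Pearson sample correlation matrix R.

Step 1 — column means:
  mean(U) = (8 + 2 + 7 + 5 + 3 + 3) / 6 = 28/6 = 4.6667
  mean(V) = (4 + 5 + 5 + 5 + 1 + 6) / 6 = 26/6 = 4.3333

Step 2 — sample variances and covariances s[i,j] = (1/(n-1)) · Σ_k (x_{k,i} - mean_i) · (x_{k,j} - mean_j), with n-1 = 5:
  s[U,U] = ((3.3333)·(3.3333) + (-2.6667)·(-2.6667) + (2.3333)·(2.3333) + (0.3333)·(0.3333) + (-1.6667)·(-1.6667) + (-1.6667)·(-1.6667)) / 5 = 29.3333/5 = 5.8667
  s[U,V] = ((3.3333)·(-0.3333) + (-2.6667)·(0.6667) + (2.3333)·(0.6667) + (0.3333)·(0.6667) + (-1.6667)·(-3.3333) + (-1.6667)·(1.6667)) / 5 = 1.6667/5 = 0.3333
  s[V,V] = ((-0.3333)·(-0.3333) + (0.6667)·(0.6667) + (0.6667)·(0.6667) + (0.6667)·(0.6667) + (-3.3333)·(-3.3333) + (1.6667)·(1.6667)) / 5 = 15.3333/5 = 3.0667
  Sample standard deviations s_i = √(s[i,i]):
  s(U) = √(5.8667) = 2.4221
  s(V) = √(3.0667) = 1.7512

Step 3 — r_{ij} = s_{ij} / (s_i · s_j):
  r[U,U] = 1 (diagonal).
  r[U,V] = 0.3333 / (2.4221 · 1.7512) = 0.3333 / 4.2416 = 0.0786
  r[V,V] = 1 (diagonal).

R is symmetric with unit diagonal. Assembling:

R = [[1, 0.0786],
 [0.0786, 1]]


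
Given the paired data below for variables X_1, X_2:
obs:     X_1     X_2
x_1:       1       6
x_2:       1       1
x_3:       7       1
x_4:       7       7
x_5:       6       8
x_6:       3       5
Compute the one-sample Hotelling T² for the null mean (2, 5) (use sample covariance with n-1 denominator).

Step 1 — sample mean vector:
  mean(X_1) = (1 + 1 + 7 + 7 + 6 + 3) / 6 = 25/6 = 4.1667
  mean(X_2) = (6 + 1 + 1 + 7 + 8 + 5) / 6 = 28/6 = 4.6667
  x̄ = (4.1667, 4.6667),  deviation x̄ - mu_0 = (4.1667, 4.6667) - (2, 5) = (2.1667, -0.3333).

Step 2 — sample covariance matrix, S[i,j] = (1/(n-1)) · Σ_k (x_{k,i} - mean_i) · (x_{k,j} - mean_j), divisor n-1 = 5:
  S[X_1,X_1] = ((-3.1667)·(-3.1667) + (-3.1667)·(-3.1667) + (2.8333)·(2.8333) + (2.8333)·(2.8333) + (1.8333)·(1.8333) + (-1.1667)·(-1.1667)) / 5 = 40.8333/5 = 8.1667
  S[X_1,X_2] = ((-3.1667)·(1.3333) + (-3.1667)·(-3.6667) + (2.8333)·(-3.6667) + (2.8333)·(2.3333) + (1.8333)·(3.3333) + (-1.1667)·(0.3333)) / 5 = 9.3333/5 = 1.8667
  S[X_2,X_2] = ((1.3333)·(1.3333) + (-3.6667)·(-3.6667) + (-3.6667)·(-3.6667) + (2.3333)·(2.3333) + (3.3333)·(3.3333) + (0.3333)·(0.3333)) / 5 = 45.3333/5 = 9.0667
  S = [[8.1667, 1.8667],
 [1.8667, 9.0667]].

Step 3 — invert S. det(S) = 8.1667·9.0667 - (1.8667)² = 70.56.
  S^{-1} = (1/det) · [[d, -b], [-b, a]] = [[0.1285, -0.0265],
 [-0.0265, 0.1157]].

Step 4 — quadratic form (x̄ - mu_0)^T · S^{-1} · (x̄ - mu_0):
  S^{-1} · (x̄ - mu_0) = (0.2872, -0.0959),
  (x̄ - mu_0)^T · [...] = (2.1667)·(0.2872) + (-0.3333)·(-0.0959) = 0.6543.

Step 5 — scale by n: T² = 6 · 0.6543 = 3.9257.

T² ≈ 3.9257


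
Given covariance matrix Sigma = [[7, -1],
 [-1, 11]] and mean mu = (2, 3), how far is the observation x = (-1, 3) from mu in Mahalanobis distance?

Step 1 — centre the observation: (x - mu) = (-3, 0).

Step 2 — invert Sigma. det(Sigma) = 7·11 - (-1)² = 76.
  Sigma^{-1} = (1/det) · [[d, -b], [-b, a]] = [[0.1447, 0.0132],
 [0.0132, 0.0921]].

Step 3 — form the quadratic (x - mu)^T · Sigma^{-1} · (x - mu):
  Sigma^{-1} · (x - mu) = (-0.4342, -0.0395).
  (x - mu)^T · [Sigma^{-1} · (x - mu)] = (-3)·(-0.4342) + (0)·(-0.0395) = 1.3026.

Step 4 — take square root: d = √(1.3026) ≈ 1.1413.

d(x, mu) = √(1.3026) ≈ 1.1413


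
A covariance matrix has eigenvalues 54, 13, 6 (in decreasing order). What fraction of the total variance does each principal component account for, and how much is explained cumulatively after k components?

Step 1 — total variance = trace(Sigma) = Σ λ_i = 54 + 13 + 6 = 73.

Step 2 — fraction explained by component i = λ_i / Σ λ:
  PC1: 54/73 = 0.7397
  PC2: 13/73 = 0.1781
  PC3: 6/73 = 0.0822

Step 3 — cumulative fraction after k components = (λ_1 + ... + λ_k) / Σ λ:
  k = 1: 54/73 = 0.7397
  k = 2: (54 + 13)/73 = 67/73 = 0.9178
  k = 3: (54 + 13 + 6)/73 = 73/73 = 1

Summary (fraction, with percent):

explained: PC1 0.7397 (73.97%), PC2 0.1781 (17.81%), PC3 0.0822 (8.22%);  cumulative: 0.7397, 0.9178, 1


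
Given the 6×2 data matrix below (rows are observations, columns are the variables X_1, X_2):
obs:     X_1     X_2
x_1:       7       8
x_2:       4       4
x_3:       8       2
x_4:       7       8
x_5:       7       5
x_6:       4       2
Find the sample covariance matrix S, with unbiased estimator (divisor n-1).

Step 1 — column means:
  mean(X_1) = (7 + 4 + 8 + 7 + 7 + 4) / 6 = 37/6 = 6.1667
  mean(X_2) = (8 + 4 + 2 + 8 + 5 + 2) / 6 = 29/6 = 4.8333

Step 2 — sample covariance S[i,j] = (1/(n-1)) · Σ_k (x_{k,i} - mean_i) · (x_{k,j} - mean_j), with n-1 = 5.
  S[X_1,X_1] = ((0.8333)·(0.8333) + (-2.1667)·(-2.1667) + (1.8333)·(1.8333) + (0.8333)·(0.8333) + (0.8333)·(0.8333) + (-2.1667)·(-2.1667)) / 5 = 14.8333/5 = 2.9667
  S[X_1,X_2] = ((0.8333)·(3.1667) + (-2.1667)·(-0.8333) + (1.8333)·(-2.8333) + (0.8333)·(3.1667) + (0.8333)·(0.1667) + (-2.1667)·(-2.8333)) / 5 = 8.1667/5 = 1.6333
  S[X_2,X_2] = ((3.1667)·(3.1667) + (-0.8333)·(-0.8333) + (-2.8333)·(-2.8333) + (3.1667)·(3.1667) + (0.1667)·(0.1667) + (-2.8333)·(-2.8333)) / 5 = 36.8333/5 = 7.3667

S is symmetric (S[j,i] = S[i,j]). Assembling:

S = [[2.9667, 1.6333],
 [1.6333, 7.3667]]


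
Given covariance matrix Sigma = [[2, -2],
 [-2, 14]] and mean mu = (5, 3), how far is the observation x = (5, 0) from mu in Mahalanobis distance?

Step 1 — centre the observation: (x - mu) = (0, -3).

Step 2 — invert Sigma. det(Sigma) = 2·14 - (-2)² = 24.
  Sigma^{-1} = (1/det) · [[d, -b], [-b, a]] = [[0.5833, 0.0833],
 [0.0833, 0.0833]].

Step 3 — form the quadratic (x - mu)^T · Sigma^{-1} · (x - mu):
  Sigma^{-1} · (x - mu) = (-0.25, -0.25).
  (x - mu)^T · [Sigma^{-1} · (x - mu)] = (0)·(-0.25) + (-3)·(-0.25) = 0.75.

Step 4 — take square root: d = √(0.75) ≈ 0.866.

d(x, mu) = √(0.75) ≈ 0.866


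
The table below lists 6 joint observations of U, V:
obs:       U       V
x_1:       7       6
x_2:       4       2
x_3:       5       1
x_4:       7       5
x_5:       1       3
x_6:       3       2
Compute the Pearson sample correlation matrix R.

Step 1 — column means:
  mean(U) = (7 + 4 + 5 + 7 + 1 + 3) / 6 = 27/6 = 4.5
  mean(V) = (6 + 2 + 1 + 5 + 3 + 2) / 6 = 19/6 = 3.1667

Step 2 — sample variances and covariances s[i,j] = (1/(n-1)) · Σ_k (x_{k,i} - mean_i) · (x_{k,j} - mean_j), with n-1 = 5:
  s[U,U] = ((2.5)·(2.5) + (-0.5)·(-0.5) + (0.5)·(0.5) + (2.5)·(2.5) + (-3.5)·(-3.5) + (-1.5)·(-1.5)) / 5 = 27.5/5 = 5.5
  s[U,V] = ((2.5)·(2.8333) + (-0.5)·(-1.1667) + (0.5)·(-2.1667) + (2.5)·(1.8333) + (-3.5)·(-0.1667) + (-1.5)·(-1.1667)) / 5 = 13.5/5 = 2.7
  s[V,V] = ((2.8333)·(2.8333) + (-1.1667)·(-1.1667) + (-2.1667)·(-2.1667) + (1.8333)·(1.8333) + (-0.1667)·(-0.1667) + (-1.1667)·(-1.1667)) / 5 = 18.8333/5 = 3.7667
  Sample standard deviations s_i = √(s[i,i]):
  s(U) = √(5.5) = 2.3452
  s(V) = √(3.7667) = 1.9408

Step 3 — r_{ij} = s_{ij} / (s_i · s_j):
  r[U,U] = 1 (diagonal).
  r[U,V] = 2.7 / (2.3452 · 1.9408) = 2.7 / 4.5516 = 0.5932
  r[V,V] = 1 (diagonal).

R is symmetric with unit diagonal. Assembling:

R = [[1, 0.5932],
 [0.5932, 1]]
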